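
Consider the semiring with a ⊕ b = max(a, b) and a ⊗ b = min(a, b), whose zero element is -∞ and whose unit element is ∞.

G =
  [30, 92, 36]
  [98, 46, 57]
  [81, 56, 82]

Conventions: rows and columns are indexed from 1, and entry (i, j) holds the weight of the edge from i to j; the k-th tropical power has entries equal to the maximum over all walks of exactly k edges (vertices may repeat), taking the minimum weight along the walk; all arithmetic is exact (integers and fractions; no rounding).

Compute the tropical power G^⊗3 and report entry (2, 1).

G^⊗2:
  [92, 46, 57]
  [57, 92, 57]
  [81, 81, 82]
G^⊗3:
  [57, 92, 57]
  [92, 57, 57]
  [81, 81, 82]
Key observation: the optimum is the walk 2->1->2->1, with weight 98 min 92 min 98 = 92.
Optimal value attained by: walk 2->1->2->1.
Answer: (G^⊗3)[2][1] = 92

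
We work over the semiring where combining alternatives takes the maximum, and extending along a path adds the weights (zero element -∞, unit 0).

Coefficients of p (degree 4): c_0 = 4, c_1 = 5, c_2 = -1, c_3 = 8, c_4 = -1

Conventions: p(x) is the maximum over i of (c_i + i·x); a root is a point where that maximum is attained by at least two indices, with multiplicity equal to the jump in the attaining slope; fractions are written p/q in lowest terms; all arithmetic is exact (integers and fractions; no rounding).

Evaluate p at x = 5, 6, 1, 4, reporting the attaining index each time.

p(5) = max(4+0·5=4, 5+1·5=10, -1+2·5=9, 8+3·5=23, -1+4·5=19) = 23 (attained by i=3)
p(6) = max(4+0·6=4, 5+1·6=11, -1+2·6=11, 8+3·6=26, -1+4·6=23) = 26 (attained by i=3)
p(1) = max(4+0·1=4, 5+1·1=6, -1+2·1=1, 8+3·1=11, -1+4·1=3) = 11 (attained by i=3)
p(4) = max(4+0·4=4, 5+1·4=9, -1+2·4=7, 8+3·4=20, -1+4·4=15) = 20 (attained by i=3)
Answer: p(5) = 23; p(6) = 26; p(1) = 11; p(4) = 20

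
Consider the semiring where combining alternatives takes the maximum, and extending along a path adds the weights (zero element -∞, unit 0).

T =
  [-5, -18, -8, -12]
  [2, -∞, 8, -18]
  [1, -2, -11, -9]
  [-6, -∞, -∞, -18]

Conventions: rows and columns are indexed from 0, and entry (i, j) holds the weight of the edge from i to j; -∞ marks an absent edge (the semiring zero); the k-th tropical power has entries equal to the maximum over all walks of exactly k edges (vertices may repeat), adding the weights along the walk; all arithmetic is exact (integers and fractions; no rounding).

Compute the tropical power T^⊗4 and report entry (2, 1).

T^⊗2:
  [-7, -10, -10, -17]
  [9, 6, -3, -1]
  [0, -13, 6, -11]
  [-11, -24, -14, -18]
T^⊗3:
  [-8, -12, -2, -19]
  [8, -5, 14, -3]
  [7, 4, -5, -3]
  [-13, -16, -16, -23]
T^⊗4:
  [-1, -4, -4, -11]
  [15, 12, 3, 5]
  [6, -7, 12, -5]
  [-14, -18, -8, -25]
Key observation: the optimum is the walk 2->1->2->2->1, with weight (-2) + 8 + (-11) + (-2) = -7.
Optimal value attained by: walk 2->1->2->2->1.
Answer: (T^⊗4)[2][1] = -7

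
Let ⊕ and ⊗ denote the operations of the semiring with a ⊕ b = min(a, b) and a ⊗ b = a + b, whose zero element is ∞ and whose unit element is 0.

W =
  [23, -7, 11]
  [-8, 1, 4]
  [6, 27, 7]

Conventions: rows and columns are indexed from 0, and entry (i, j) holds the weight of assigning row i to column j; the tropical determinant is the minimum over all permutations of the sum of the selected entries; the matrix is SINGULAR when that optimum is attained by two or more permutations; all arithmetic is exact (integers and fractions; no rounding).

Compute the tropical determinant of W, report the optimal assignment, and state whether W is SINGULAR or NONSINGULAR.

σ = (0, 1, 2): 23 + 1 + 7 = 31
σ = (0, 2, 1): 23 + 4 + 27 = 54
σ = (1, 0, 2): (-7) + (-8) + 7 = -8
σ = (1, 2, 0): (-7) + 4 + 6 = 3
σ = (2, 0, 1): 11 + (-8) + 27 = 30
σ = (2, 1, 0): 11 + 1 + 6 = 18
Optimal value attained by: σ = (1, 0, 2).
Answer: det⊕(W) = -8; verdict: NONSINGULAR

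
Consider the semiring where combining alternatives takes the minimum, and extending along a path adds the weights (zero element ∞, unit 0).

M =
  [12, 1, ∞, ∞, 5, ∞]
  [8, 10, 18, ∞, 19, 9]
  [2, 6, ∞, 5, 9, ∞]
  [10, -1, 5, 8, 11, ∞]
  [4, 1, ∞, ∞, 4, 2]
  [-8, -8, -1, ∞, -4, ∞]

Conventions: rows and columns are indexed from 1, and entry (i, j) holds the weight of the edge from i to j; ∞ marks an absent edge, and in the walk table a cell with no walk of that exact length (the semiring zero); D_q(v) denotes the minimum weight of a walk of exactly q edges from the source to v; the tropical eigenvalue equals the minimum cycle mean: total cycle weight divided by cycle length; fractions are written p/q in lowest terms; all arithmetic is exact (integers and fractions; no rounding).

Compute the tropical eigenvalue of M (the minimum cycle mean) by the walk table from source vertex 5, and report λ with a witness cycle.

q=0: [∞, ∞, ∞, ∞, 0, ∞]
q=1: [4, 1, ∞, ∞, 4, 2]
q=2: [-6, -6, 1, ∞, -2, 6]
q=3: [-2, -5, 5, 6, -1, 0]
q=4: [-8, -8, -1, 10, -4, 1]
q=5: [-7, -7, 0, 4, -3, -2]
q=6: [-10, -10, -3, 5, -6, -1]
Optimal cycle mean attained by: cycle 5->6->5, total 2 + (-4), length 2.
Answer: λ = -1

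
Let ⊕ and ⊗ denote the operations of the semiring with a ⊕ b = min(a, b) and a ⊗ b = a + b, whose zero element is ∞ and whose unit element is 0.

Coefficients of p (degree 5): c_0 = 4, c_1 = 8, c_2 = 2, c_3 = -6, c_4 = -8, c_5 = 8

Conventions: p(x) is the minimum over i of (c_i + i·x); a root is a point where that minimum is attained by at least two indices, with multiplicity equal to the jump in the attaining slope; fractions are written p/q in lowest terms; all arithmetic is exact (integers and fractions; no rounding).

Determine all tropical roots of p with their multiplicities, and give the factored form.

hull edge (i=0, c=4) to (i=3, c=-6): slope -10/3, span 3
hull edge (i=3, c=-6) to (i=4, c=-8): slope -2, span 1
hull edge (i=4, c=-8) to (i=5, c=8): slope 16, span 1
Factored form: p(x) = 8 ⊗ (x ⊕ (-16)) ⊗ (x ⊕ 2) ⊗ (x ⊕ 10/3) ⊗ (x ⊕ 10/3) ⊗ (x ⊕ 10/3)
Answer: roots = -16 (mult 1), 2 (mult 1), 10/3 (mult 3)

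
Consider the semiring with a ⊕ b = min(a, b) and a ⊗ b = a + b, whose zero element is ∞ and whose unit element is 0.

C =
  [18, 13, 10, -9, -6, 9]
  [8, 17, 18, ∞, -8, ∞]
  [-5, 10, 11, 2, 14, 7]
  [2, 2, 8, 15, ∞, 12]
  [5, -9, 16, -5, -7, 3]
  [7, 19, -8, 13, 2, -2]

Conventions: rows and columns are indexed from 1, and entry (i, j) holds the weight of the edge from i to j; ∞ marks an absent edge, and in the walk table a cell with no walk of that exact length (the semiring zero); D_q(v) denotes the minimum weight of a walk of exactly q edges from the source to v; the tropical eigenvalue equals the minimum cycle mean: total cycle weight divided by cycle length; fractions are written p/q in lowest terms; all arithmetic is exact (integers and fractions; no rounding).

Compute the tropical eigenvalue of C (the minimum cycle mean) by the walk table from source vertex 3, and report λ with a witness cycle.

q=0: [∞, ∞, 0, ∞, ∞, ∞]
q=1: [-5, 10, 11, 2, 14, 7]
q=2: [4, 4, -1, -14, -11, 4]
q=3: [-12, -20, -6, -16, -18, -8]
q=4: [-14, -27, -16, -23, -28, -15]
q=5: [-23, -37, -23, -33, -35, -25]
q=6: [-31, -44, -33, -40, -45, -32]
Optimal cycle mean attained by: cycle 2->5->2, total (-8) + (-9), length 2.
Answer: λ = -17/2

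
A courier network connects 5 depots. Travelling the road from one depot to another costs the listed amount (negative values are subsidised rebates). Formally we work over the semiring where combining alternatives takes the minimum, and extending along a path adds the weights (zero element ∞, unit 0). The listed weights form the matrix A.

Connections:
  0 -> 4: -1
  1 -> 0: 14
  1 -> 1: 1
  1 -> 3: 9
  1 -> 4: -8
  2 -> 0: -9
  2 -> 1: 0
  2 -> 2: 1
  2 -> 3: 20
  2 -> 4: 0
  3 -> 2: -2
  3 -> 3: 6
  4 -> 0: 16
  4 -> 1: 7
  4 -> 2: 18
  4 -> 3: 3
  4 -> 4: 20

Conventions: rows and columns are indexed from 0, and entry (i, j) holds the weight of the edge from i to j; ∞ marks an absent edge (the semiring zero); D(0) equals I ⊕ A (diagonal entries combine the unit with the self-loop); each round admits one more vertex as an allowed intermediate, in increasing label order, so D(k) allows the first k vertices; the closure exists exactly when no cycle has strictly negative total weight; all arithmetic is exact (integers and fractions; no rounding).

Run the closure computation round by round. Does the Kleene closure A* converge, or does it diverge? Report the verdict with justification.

D(0):
  [0, ∞, ∞, ∞, -1]
  [14, 0, ∞, 9, -8]
  [-9, 0, 0, 20, 0]
  [∞, ∞, -2, 0, ∞]
  [16, 7, 18, 3, 0]
D(1):
  [0, ∞, ∞, ∞, -1]
  [14, 0, ∞, 9, -8]
  [-9, 0, 0, 20, -10]
  [∞, ∞, -2, 0, ∞]
  [16, 7, 18, 3, 0]
Detection: at round 2, diagonal entry (4, 4) turns strictly negative.
Key observation: the cycle 4->1->4 has total weight 7 + (-8), which is strictly negative.
Answer: DIVERGES — negative cycle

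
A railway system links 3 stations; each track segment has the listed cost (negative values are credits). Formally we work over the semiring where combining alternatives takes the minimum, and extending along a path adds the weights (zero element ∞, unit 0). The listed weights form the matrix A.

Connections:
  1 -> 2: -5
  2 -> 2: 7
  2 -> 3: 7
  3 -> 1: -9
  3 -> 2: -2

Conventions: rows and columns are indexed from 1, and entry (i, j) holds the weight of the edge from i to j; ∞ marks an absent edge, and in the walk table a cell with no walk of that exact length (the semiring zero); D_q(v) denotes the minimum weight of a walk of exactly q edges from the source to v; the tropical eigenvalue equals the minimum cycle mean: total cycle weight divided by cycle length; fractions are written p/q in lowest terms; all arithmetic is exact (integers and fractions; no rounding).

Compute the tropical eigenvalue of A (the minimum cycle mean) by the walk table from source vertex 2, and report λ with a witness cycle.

q=0: [∞, 0, ∞]
q=1: [∞, 7, 7]
q=2: [-2, 5, 14]
q=3: [5, -7, 12]
Optimal cycle mean attained by: cycle 1->2->3->1, total (-5) + 7 + (-9), length 3.
Answer: λ = -7/3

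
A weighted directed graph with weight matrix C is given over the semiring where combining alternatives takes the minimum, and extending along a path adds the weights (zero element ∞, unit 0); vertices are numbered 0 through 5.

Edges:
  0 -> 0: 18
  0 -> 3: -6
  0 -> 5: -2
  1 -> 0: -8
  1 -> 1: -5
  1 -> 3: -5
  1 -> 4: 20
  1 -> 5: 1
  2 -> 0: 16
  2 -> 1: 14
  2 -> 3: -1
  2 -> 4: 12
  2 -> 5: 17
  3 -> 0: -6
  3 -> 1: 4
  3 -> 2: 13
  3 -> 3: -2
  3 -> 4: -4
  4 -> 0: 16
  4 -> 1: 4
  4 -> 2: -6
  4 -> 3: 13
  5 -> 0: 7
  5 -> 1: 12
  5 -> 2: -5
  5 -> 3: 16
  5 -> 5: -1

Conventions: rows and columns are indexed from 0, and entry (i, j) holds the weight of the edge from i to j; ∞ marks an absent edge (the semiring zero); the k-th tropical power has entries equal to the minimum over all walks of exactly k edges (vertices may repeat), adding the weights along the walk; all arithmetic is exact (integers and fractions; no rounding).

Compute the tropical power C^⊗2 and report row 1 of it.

C^⊗2:
  [-12, -2, -7, -8, -10, -3]
  [-13, -10, -4, -14, -9, -10]
  [-7, 3, 6, -3, -5, 14]
  [-8, -1, -10, -12, -6, -8]
  [-4, -1, 26, -7, 6, 5]
  [4, 7, -6, -6, 7, -2]
Answer: row 1 of C^⊗2 = [-13, -10, -4, -14, -9, -10]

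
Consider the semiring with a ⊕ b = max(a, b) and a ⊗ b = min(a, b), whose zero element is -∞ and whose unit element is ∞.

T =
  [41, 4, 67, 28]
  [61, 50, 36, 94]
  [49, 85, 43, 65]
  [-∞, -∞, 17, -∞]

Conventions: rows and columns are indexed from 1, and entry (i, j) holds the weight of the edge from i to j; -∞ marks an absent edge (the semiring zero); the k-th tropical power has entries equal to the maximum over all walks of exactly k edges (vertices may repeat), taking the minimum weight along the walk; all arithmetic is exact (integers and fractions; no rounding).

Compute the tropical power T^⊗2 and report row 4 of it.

T^⊗2:
  [49, 67, 43, 65]
  [50, 50, 61, 50]
  [61, 50, 49, 85]
  [17, 17, 17, 17]
Answer: row 4 of T^⊗2 = [17, 17, 17, 17]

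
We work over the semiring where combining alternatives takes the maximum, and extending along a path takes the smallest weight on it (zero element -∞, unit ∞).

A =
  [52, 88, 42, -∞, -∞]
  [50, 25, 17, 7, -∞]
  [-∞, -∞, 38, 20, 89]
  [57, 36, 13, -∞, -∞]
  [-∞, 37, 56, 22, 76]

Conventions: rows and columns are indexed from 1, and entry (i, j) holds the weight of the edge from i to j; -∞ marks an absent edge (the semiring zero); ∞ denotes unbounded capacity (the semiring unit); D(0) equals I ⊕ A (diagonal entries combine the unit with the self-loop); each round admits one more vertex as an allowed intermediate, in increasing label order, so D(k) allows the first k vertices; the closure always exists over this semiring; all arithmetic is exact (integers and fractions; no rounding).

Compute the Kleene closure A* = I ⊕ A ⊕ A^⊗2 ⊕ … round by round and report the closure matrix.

D(0):
  [∞, 88, 42, -∞, -∞]
  [50, ∞, 17, 7, -∞]
  [-∞, -∞, ∞, 20, 89]
  [57, 36, 13, ∞, -∞]
  [-∞, 37, 56, 22, ∞]
D(1):
  [∞, 88, 42, -∞, -∞]
  [50, ∞, 42, 7, -∞]
  [-∞, -∞, ∞, 20, 89]
  [57, 57, 42, ∞, -∞]
  [-∞, 37, 56, 22, ∞]
D(2):
  [∞, 88, 42, 7, -∞]
  [50, ∞, 42, 7, -∞]
  [-∞, -∞, ∞, 20, 89]
  [57, 57, 42, ∞, -∞]
  [37, 37, 56, 22, ∞]
D(3):
  [∞, 88, 42, 20, 42]
  [50, ∞, 42, 20, 42]
  [-∞, -∞, ∞, 20, 89]
  [57, 57, 42, ∞, 42]
  [37, 37, 56, 22, ∞]
D(4):
  [∞, 88, 42, 20, 42]
  [50, ∞, 42, 20, 42]
  [20, 20, ∞, 20, 89]
  [57, 57, 42, ∞, 42]
  [37, 37, 56, 22, ∞]
D(5):
  [∞, 88, 42, 22, 42]
  [50, ∞, 42, 22, 42]
  [37, 37, ∞, 22, 89]
  [57, 57, 42, ∞, 42]
  [37, 37, 56, 22, ∞]
Answer: A* = [[∞, 88, 42, 22, 42], [50, ∞, 42, 22, 42], [37, 37, ∞, 22, 89], [57, 57, 42, ∞, 42], [37, 37, 56, 22, ∞]]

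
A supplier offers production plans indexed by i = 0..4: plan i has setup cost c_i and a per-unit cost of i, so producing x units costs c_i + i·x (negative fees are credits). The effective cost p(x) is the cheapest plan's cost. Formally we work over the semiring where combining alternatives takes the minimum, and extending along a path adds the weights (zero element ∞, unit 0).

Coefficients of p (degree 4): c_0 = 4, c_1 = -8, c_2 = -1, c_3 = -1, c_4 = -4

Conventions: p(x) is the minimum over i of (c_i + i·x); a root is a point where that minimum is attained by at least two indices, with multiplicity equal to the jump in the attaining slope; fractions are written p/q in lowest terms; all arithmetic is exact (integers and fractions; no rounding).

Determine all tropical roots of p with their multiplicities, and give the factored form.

hull edge (i=0, c=4) to (i=1, c=-8): slope -12, span 1
hull edge (i=1, c=-8) to (i=4, c=-4): slope 4/3, span 3
Factored form: p(x) = -4 ⊗ (x ⊕ (-4/3)) ⊗ (x ⊕ (-4/3)) ⊗ (x ⊕ (-4/3)) ⊗ (x ⊕ 12)
Answer: roots = -4/3 (mult 3), 12 (mult 1)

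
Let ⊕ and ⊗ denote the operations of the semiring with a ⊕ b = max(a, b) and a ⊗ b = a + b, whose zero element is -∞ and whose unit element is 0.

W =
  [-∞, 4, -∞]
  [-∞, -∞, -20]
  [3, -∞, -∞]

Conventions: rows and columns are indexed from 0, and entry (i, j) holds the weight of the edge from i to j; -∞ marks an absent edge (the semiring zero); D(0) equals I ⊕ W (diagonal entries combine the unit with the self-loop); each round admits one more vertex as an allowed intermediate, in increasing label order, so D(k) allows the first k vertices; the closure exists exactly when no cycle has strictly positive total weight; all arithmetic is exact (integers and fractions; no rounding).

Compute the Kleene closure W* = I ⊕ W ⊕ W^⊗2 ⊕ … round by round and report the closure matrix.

D(0):
  [0, 4, -∞]
  [-∞, 0, -20]
  [3, -∞, 0]
D(1):
  [0, 4, -∞]
  [-∞, 0, -20]
  [3, 7, 0]
D(2):
  [0, 4, -16]
  [-∞, 0, -20]
  [3, 7, 0]
D(3):
  [0, 4, -16]
  [-17, 0, -20]
  [3, 7, 0]
Answer: W* = [[0, 4, -16], [-17, 0, -20], [3, 7, 0]]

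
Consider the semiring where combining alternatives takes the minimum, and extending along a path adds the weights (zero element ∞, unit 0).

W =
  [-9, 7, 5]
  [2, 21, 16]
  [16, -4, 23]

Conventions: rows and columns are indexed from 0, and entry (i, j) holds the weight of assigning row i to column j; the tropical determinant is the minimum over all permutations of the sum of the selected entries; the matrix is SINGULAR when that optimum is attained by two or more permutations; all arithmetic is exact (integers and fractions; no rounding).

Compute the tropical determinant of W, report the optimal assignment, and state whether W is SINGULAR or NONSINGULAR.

σ = (0, 1, 2): (-9) + 21 + 23 = 35
σ = (0, 2, 1): (-9) + 16 + (-4) = 3
σ = (1, 0, 2): 7 + 2 + 23 = 32
σ = (1, 2, 0): 7 + 16 + 16 = 39
σ = (2, 0, 1): 5 + 2 + (-4) = 3
σ = (2, 1, 0): 5 + 21 + 16 = 42
Optimal value attained by: σ = (0, 2, 1).
Answer: det⊕(W) = 3; verdict: SINGULAR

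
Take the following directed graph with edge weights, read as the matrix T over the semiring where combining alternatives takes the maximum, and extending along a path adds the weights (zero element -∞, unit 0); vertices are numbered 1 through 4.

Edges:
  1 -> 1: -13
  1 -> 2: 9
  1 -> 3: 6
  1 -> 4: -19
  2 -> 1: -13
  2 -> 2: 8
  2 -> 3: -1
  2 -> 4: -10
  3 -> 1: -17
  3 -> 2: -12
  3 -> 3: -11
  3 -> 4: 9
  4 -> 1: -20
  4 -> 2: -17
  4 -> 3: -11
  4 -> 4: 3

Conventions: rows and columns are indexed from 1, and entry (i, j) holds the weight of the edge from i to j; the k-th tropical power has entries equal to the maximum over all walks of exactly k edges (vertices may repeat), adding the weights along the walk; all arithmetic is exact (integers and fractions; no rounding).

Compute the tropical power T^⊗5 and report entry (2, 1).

T^⊗2:
  [-4, 17, 8, 15]
  [-5, 16, 7, 8]
  [-11, -4, -2, 12]
  [-17, -9, -8, 6]
T^⊗3:
  [4, 25, 16, 18]
  [3, 24, 15, 16]
  [-8, 4, 1, 15]
  [-14, -1, -5, 9]
T^⊗4:
  [12, 33, 24, 25]
  [11, 32, 23, 24]
  [-5, 12, 4, 18]
  [-11, 7, -2, 12]
T^⊗5:
  [20, 41, 32, 33]
  [19, 40, 31, 32]
  [-1, 20, 11, 21]
  [-6, 15, 6, 15]
Key observation: the optimum is the walk 2->2->2->2->2->1, with weight 8 + 8 + 8 + 8 + (-13) = 19.
Optimal value attained by: walk 2->2->2->2->2->1.
Answer: (T^⊗5)[2][1] = 19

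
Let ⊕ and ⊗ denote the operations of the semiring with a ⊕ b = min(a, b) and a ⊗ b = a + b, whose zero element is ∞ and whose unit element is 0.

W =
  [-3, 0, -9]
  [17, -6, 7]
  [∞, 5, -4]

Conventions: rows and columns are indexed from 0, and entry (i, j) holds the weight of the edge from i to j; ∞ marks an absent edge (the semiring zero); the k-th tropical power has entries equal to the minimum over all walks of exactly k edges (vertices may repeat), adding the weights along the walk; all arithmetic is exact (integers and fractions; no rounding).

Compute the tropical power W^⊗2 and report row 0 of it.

W^⊗2:
  [-6, -6, -13]
  [11, -12, 1]
  [22, -1, -8]
Answer: row 0 of W^⊗2 = [-6, -6, -13]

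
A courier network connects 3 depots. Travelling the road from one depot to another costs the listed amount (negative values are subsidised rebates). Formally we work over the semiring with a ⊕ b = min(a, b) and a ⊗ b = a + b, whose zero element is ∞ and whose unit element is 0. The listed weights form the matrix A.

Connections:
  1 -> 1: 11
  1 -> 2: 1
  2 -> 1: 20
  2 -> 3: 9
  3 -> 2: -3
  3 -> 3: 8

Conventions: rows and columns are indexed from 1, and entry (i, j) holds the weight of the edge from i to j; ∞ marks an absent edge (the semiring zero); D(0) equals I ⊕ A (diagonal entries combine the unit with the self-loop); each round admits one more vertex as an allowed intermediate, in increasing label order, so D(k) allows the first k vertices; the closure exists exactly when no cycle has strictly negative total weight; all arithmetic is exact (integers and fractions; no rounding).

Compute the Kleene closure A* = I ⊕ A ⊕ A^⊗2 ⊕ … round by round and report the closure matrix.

D(0):
  [0, 1, ∞]
  [20, 0, 9]
  [∞, -3, 0]
D(1):
  [0, 1, ∞]
  [20, 0, 9]
  [∞, -3, 0]
D(2):
  [0, 1, 10]
  [20, 0, 9]
  [17, -3, 0]
D(3):
  [0, 1, 10]
  [20, 0, 9]
  [17, -3, 0]
Answer: A* = [[0, 1, 10], [20, 0, 9], [17, -3, 0]]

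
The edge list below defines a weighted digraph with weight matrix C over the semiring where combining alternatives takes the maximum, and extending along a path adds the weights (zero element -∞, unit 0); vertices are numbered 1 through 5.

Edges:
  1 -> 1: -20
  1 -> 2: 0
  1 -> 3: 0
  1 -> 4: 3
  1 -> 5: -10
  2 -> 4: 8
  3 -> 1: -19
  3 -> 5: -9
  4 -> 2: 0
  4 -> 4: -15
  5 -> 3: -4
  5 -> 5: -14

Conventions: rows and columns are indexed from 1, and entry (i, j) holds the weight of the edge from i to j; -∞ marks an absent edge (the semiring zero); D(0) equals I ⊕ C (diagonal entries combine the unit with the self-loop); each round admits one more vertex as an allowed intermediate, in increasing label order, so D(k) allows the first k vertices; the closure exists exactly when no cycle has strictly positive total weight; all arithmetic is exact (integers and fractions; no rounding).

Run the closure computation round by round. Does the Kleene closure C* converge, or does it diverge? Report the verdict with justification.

D(0):
  [0, 0, 0, 3, -10]
  [-∞, 0, -∞, 8, -∞]
  [-19, -∞, 0, -∞, -9]
  [-∞, 0, -∞, 0, -∞]
  [-∞, -∞, -4, -∞, 0]
D(1):
  [0, 0, 0, 3, -10]
  [-∞, 0, -∞, 8, -∞]
  [-19, -19, 0, -16, -9]
  [-∞, 0, -∞, 0, -∞]
  [-∞, -∞, -4, -∞, 0]
Detection: at round 2, diagonal entry (4, 4) turns strictly positive.
Key observation: the cycle 4->2->4 has total weight 0 + 8, which is strictly positive.
Answer: DIVERGES — positive cycle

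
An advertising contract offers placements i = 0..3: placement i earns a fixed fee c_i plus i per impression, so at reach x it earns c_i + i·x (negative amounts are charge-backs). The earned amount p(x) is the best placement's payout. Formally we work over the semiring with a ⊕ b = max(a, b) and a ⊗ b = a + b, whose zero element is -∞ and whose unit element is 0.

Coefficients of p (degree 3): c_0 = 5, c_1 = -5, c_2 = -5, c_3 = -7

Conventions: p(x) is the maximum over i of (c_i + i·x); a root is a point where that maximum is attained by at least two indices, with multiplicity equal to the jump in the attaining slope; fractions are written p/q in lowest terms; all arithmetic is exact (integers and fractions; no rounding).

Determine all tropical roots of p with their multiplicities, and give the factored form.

hull edge (i=0, c=5) to (i=3, c=-7): slope -4, span 3
Factored form: p(x) = -7 ⊗ (x ⊕ 4) ⊗ (x ⊕ 4) ⊗ (x ⊕ 4)
Answer: roots = 4 (mult 3)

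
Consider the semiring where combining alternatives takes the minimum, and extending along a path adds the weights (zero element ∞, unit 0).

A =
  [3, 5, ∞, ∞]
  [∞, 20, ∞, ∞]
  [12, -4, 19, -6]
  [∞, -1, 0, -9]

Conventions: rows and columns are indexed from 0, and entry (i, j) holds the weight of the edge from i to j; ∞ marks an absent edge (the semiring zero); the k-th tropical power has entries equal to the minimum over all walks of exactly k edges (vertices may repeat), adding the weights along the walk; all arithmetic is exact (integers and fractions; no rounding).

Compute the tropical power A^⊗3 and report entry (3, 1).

A^⊗2:
  [6, 8, ∞, ∞]
  [∞, 40, ∞, ∞]
  [15, -7, -6, -15]
  [12, -10, -9, -18]
A^⊗3:
  [9, 11, ∞, ∞]
  [∞, 60, ∞, ∞]
  [6, -16, -15, -24]
  [3, -19, -18, -27]
Key observation: the optimum is the walk 3->3->3->1, with weight (-9) + (-9) + (-1) = -19.
Optimal value attained by: walk 3->3->3->1.
Answer: (A^⊗3)[3][1] = -19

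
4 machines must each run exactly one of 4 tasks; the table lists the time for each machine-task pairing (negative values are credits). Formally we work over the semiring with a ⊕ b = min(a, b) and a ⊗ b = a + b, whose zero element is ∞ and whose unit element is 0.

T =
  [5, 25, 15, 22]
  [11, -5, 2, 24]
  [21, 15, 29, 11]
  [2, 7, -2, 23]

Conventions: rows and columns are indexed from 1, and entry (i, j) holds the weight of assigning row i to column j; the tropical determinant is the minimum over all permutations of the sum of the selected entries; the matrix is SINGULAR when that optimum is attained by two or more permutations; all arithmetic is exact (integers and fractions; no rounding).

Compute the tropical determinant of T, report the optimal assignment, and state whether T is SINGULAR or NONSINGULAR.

σ = (1, 2, 3, 4): 5 + (-5) + 29 + 23 = 52
σ = (1, 2, 4, 3): 5 + (-5) + 11 + (-2) = 9
σ = (1, 3, 2, 4): 5 + 2 + 15 + 23 = 45
σ = (1, 3, 4, 2): 5 + 2 + 11 + 7 = 25
σ = (1, 4, 2, 3): 5 + 24 + 15 + (-2) = 42
σ = (1, 4, 3, 2): 5 + 24 + 29 + 7 = 65
σ = (2, 1, 3, 4): 25 + 11 + 29 + 23 = 88
σ = (2, 1, 4, 3): 25 + 11 + 11 + (-2) = 45
σ = (2, 3, 1, 4): 25 + 2 + 21 + 23 = 71
σ = (2, 3, 4, 1): 25 + 2 + 11 + 2 = 40
σ = (2, 4, 1, 3): 25 + 24 + 21 + (-2) = 68
σ = (2, 4, 3, 1): 25 + 24 + 29 + 2 = 80
σ = (3, 1, 2, 4): 15 + 11 + 15 + 23 = 64
σ = (3, 1, 4, 2): 15 + 11 + 11 + 7 = 44
σ = (3, 2, 1, 4): 15 + (-5) + 21 + 23 = 54
σ = (3, 2, 4, 1): 15 + (-5) + 11 + 2 = 23
σ = (3, 4, 1, 2): 15 + 24 + 21 + 7 = 67
σ = (3, 4, 2, 1): 15 + 24 + 15 + 2 = 56
σ = (4, 1, 2, 3): 22 + 11 + 15 + (-2) = 46
σ = (4, 1, 3, 2): 22 + 11 + 29 + 7 = 69
σ = (4, 2, 1, 3): 22 + (-5) + 21 + (-2) = 36
σ = (4, 2, 3, 1): 22 + (-5) + 29 + 2 = 48
σ = (4, 3, 1, 2): 22 + 2 + 21 + 7 = 52
σ = (4, 3, 2, 1): 22 + 2 + 15 + 2 = 41
Optimal value attained by: σ = (1, 2, 4, 3).
Answer: det⊕(T) = 9; verdict: NONSINGULAR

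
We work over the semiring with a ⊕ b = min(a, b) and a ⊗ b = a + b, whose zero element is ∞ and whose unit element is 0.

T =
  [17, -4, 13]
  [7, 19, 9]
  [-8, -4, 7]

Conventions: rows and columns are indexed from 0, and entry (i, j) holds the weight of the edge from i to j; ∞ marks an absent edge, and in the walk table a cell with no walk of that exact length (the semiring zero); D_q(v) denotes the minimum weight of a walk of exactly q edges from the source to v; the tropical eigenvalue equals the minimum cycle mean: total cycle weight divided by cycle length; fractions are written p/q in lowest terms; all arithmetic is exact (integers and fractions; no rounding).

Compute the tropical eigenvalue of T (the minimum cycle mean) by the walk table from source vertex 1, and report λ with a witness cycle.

q=0: [∞, 0, ∞]
q=1: [7, 19, 9]
q=2: [1, 3, 16]
q=3: [8, -3, 12]
Optimal cycle mean attained by: cycle 0->1->2->0, total (-4) + 9 + (-8), length 3.
Answer: λ = -1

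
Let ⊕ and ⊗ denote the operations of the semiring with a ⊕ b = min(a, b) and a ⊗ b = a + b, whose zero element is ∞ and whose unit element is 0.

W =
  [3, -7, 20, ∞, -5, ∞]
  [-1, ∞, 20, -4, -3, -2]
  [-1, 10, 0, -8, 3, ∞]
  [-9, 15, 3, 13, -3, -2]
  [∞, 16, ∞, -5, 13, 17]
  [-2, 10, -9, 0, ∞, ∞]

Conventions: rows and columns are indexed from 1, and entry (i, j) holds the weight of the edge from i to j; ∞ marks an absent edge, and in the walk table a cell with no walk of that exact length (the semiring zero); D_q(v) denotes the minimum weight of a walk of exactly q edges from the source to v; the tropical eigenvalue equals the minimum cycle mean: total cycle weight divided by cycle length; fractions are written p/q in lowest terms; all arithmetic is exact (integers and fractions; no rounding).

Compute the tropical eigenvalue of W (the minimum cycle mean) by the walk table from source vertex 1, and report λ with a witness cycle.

q=0: [0, ∞, ∞, ∞, ∞, ∞]
q=1: [3, -7, 20, ∞, -5, ∞]
q=2: [-8, -4, 13, -11, -10, -9]
q=3: [-20, -15, -18, -15, -14, -13]
q=4: [-24, -27, -22, -26, -25, -17]
q=5: [-35, -31, -26, -31, -30, -29]
q=6: [-40, -42, -38, -35, -40, -33]
Optimal cycle mean attained by: cycle 1->2->6->3->4->1, total (-7) + (-2) + (-9) + (-8) + (-9), length 5.
Answer: λ = -7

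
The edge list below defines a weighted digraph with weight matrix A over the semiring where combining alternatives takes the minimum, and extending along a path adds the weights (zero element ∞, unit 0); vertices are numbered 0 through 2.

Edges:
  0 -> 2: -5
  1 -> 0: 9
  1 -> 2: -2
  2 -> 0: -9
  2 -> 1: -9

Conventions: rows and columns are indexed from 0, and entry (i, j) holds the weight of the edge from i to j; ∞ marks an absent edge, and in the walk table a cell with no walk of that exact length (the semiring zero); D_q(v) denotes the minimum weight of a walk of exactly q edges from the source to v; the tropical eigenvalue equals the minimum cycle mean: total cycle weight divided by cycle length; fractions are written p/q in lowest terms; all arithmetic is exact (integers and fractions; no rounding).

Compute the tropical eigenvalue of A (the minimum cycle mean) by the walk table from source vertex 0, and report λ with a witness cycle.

q=0: [0, ∞, ∞]
q=1: [∞, ∞, -5]
q=2: [-14, -14, ∞]
q=3: [-5, ∞, -19]
Optimal cycle mean attained by: cycle 0->2->0, total (-5) + (-9), length 2.
Answer: λ = -7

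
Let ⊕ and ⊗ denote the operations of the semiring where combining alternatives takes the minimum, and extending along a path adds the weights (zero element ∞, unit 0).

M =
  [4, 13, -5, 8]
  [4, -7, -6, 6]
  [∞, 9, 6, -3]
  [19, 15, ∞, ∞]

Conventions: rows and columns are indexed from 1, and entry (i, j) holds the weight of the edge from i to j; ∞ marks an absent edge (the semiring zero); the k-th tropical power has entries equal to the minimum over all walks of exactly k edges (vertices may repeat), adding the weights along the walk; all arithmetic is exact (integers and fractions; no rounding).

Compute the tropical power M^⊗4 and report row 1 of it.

M^⊗2:
  [8, 4, -1, -8]
  [-3, -14, -13, -9]
  [13, 2, 3, 3]
  [19, 8, 9, 21]
M^⊗3:
  [8, -3, -2, -4]
  [-10, -21, -20, -16]
  [6, -5, -4, 0]
  [12, 1, 2, 6]
M^⊗4:
  [1, -10, -9, -5]
  [-17, -28, -27, -23]
  [-1, -12, -11, -7]
  [5, -6, -5, -1]
Answer: row 1 of M^⊗4 = [1, -10, -9, -5]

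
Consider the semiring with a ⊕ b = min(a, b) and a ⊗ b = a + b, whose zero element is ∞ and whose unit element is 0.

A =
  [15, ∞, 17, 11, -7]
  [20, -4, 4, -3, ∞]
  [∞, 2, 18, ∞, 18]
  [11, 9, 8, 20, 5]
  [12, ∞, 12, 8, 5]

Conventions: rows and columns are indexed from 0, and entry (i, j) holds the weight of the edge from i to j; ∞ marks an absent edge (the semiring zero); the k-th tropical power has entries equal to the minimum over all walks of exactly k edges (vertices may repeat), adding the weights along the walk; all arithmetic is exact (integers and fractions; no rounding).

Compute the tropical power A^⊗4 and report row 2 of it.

A^⊗2:
  [5, 19, 5, 1, -2]
  [8, -8, 0, -7, 2]
  [22, -2, 6, -1, 23]
  [17, 5, 13, 6, 4]
  [17, 14, 16, 13, 5]
A^⊗3:
  [10, 7, 9, 6, -2]
  [4, -12, -4, -11, -2]
  [10, -6, 2, -5, 4]
  [16, 1, 9, 2, 9]
  [17, 10, 17, 11, 10]
A^⊗4:
  [10, 3, 10, 4, 3]
  [0, -16, -8, -15, -6]
  [6, -10, -2, -9, 0]
  [13, -3, 5, -2, 7]
  [22, 6, 14, 7, 10]
Answer: row 2 of A^⊗4 = [6, -10, -2, -9, 0]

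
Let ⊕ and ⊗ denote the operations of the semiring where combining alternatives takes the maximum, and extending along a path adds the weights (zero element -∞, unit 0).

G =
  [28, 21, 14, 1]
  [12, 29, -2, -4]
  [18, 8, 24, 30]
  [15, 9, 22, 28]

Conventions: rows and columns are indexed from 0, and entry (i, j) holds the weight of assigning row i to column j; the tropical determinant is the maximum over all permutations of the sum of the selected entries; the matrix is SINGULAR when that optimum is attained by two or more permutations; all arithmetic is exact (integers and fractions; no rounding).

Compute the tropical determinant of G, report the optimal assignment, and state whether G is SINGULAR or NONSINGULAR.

σ = (0, 1, 2, 3): 28 + 29 + 24 + 28 = 109
σ = (0, 1, 3, 2): 28 + 29 + 30 + 22 = 109
σ = (0, 2, 1, 3): 28 + (-2) + 8 + 28 = 62
σ = (0, 2, 3, 1): 28 + (-2) + 30 + 9 = 65
σ = (0, 3, 1, 2): 28 + (-4) + 8 + 22 = 54
σ = (0, 3, 2, 1): 28 + (-4) + 24 + 9 = 57
σ = (1, 0, 2, 3): 21 + 12 + 24 + 28 = 85
σ = (1, 0, 3, 2): 21 + 12 + 30 + 22 = 85
σ = (1, 2, 0, 3): 21 + (-2) + 18 + 28 = 65
σ = (1, 2, 3, 0): 21 + (-2) + 30 + 15 = 64
σ = (1, 3, 0, 2): 21 + (-4) + 18 + 22 = 57
σ = (1, 3, 2, 0): 21 + (-4) + 24 + 15 = 56
σ = (2, 0, 1, 3): 14 + 12 + 8 + 28 = 62
σ = (2, 0, 3, 1): 14 + 12 + 30 + 9 = 65
σ = (2, 1, 0, 3): 14 + 29 + 18 + 28 = 89
σ = (2, 1, 3, 0): 14 + 29 + 30 + 15 = 88
σ = (2, 3, 0, 1): 14 + (-4) + 18 + 9 = 37
σ = (2, 3, 1, 0): 14 + (-4) + 8 + 15 = 33
σ = (3, 0, 1, 2): 1 + 12 + 8 + 22 = 43
σ = (3, 0, 2, 1): 1 + 12 + 24 + 9 = 46
σ = (3, 1, 0, 2): 1 + 29 + 18 + 22 = 70
σ = (3, 1, 2, 0): 1 + 29 + 24 + 15 = 69
σ = (3, 2, 0, 1): 1 + (-2) + 18 + 9 = 26
σ = (3, 2, 1, 0): 1 + (-2) + 8 + 15 = 22
Optimal value attained by: σ = (0, 1, 2, 3).
Answer: det⊕(G) = 109; verdict: SINGULAR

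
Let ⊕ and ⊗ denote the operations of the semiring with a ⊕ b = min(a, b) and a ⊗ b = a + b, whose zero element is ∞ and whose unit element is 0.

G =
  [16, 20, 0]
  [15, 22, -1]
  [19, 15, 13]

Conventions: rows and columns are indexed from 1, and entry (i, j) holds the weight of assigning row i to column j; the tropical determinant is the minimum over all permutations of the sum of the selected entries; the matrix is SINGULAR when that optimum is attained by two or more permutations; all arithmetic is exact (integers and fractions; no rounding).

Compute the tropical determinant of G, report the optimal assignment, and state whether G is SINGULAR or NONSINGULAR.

σ = (1, 2, 3): 16 + 22 + 13 = 51
σ = (1, 3, 2): 16 + (-1) + 15 = 30
σ = (2, 1, 3): 20 + 15 + 13 = 48
σ = (2, 3, 1): 20 + (-1) + 19 = 38
σ = (3, 1, 2): 0 + 15 + 15 = 30
σ = (3, 2, 1): 0 + 22 + 19 = 41
Optimal value attained by: σ = (1, 3, 2).
Answer: det⊕(G) = 30; verdict: SINGULAR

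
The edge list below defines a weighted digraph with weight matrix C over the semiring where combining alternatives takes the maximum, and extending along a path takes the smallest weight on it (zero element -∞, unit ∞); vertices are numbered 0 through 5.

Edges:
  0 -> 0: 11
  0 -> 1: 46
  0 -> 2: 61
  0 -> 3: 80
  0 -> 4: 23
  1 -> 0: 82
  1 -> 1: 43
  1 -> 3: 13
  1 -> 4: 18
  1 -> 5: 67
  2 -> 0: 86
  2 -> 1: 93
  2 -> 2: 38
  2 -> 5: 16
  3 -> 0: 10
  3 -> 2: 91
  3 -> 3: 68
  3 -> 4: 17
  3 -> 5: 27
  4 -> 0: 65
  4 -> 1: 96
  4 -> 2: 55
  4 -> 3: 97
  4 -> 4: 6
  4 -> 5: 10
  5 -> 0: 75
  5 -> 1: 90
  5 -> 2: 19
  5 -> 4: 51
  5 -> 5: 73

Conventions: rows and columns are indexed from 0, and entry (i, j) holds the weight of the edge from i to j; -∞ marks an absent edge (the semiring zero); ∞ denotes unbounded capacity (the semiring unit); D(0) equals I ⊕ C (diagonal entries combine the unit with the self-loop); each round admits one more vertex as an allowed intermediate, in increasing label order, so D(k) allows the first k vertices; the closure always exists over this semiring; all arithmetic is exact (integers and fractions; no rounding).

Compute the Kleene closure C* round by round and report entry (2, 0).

D(0):
  [∞, 46, 61, 80, 23, -∞]
  [82, ∞, -∞, 13, 18, 67]
  [86, 93, ∞, -∞, -∞, 16]
  [10, -∞, 91, ∞, 17, 27]
  [65, 96, 55, 97, ∞, 10]
  [75, 90, 19, -∞, 51, ∞]
D(1):
  [∞, 46, 61, 80, 23, -∞]
  [82, ∞, 61, 80, 23, 67]
  [86, 93, ∞, 80, 23, 16]
  [10, 10, 91, ∞, 17, 27]
  [65, 96, 61, 97, ∞, 10]
  [75, 90, 61, 75, 51, ∞]
D(2):
  [∞, 46, 61, 80, 23, 46]
  [82, ∞, 61, 80, 23, 67]
  [86, 93, ∞, 80, 23, 67]
  [10, 10, 91, ∞, 17, 27]
  [82, 96, 61, 97, ∞, 67]
  [82, 90, 61, 80, 51, ∞]
D(3):
  [∞, 61, 61, 80, 23, 61]
  [82, ∞, 61, 80, 23, 67]
  [86, 93, ∞, 80, 23, 67]
  [86, 91, 91, ∞, 23, 67]
  [82, 96, 61, 97, ∞, 67]
  [82, 90, 61, 80, 51, ∞]
D(4):
  [∞, 80, 80, 80, 23, 67]
  [82, ∞, 80, 80, 23, 67]
  [86, 93, ∞, 80, 23, 67]
  [86, 91, 91, ∞, 23, 67]
  [86, 96, 91, 97, ∞, 67]
  [82, 90, 80, 80, 51, ∞]
D(5):
  [∞, 80, 80, 80, 23, 67]
  [82, ∞, 80, 80, 23, 67]
  [86, 93, ∞, 80, 23, 67]
  [86, 91, 91, ∞, 23, 67]
  [86, 96, 91, 97, ∞, 67]
  [82, 90, 80, 80, 51, ∞]
D(6):
  [∞, 80, 80, 80, 51, 67]
  [82, ∞, 80, 80, 51, 67]
  [86, 93, ∞, 80, 51, 67]
  [86, 91, 91, ∞, 51, 67]
  [86, 96, 91, 97, ∞, 67]
  [82, 90, 80, 80, 51, ∞]
Answer: C*[2][0] = 86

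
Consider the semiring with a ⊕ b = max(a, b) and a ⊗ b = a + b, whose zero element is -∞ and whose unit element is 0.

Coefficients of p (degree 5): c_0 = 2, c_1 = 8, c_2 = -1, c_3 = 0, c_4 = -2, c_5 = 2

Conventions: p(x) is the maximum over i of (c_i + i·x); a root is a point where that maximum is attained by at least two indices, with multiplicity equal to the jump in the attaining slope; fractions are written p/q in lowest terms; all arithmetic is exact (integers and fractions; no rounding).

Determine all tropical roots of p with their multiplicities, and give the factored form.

hull edge (i=0, c=2) to (i=1, c=8): slope 6, span 1
hull edge (i=1, c=8) to (i=5, c=2): slope -3/2, span 4
Factored form: p(x) = 2 ⊗ (x ⊕ (-6)) ⊗ (x ⊕ 3/2) ⊗ (x ⊕ 3/2) ⊗ (x ⊕ 3/2) ⊗ (x ⊕ 3/2)
Answer: roots = -6 (mult 1), 3/2 (mult 4)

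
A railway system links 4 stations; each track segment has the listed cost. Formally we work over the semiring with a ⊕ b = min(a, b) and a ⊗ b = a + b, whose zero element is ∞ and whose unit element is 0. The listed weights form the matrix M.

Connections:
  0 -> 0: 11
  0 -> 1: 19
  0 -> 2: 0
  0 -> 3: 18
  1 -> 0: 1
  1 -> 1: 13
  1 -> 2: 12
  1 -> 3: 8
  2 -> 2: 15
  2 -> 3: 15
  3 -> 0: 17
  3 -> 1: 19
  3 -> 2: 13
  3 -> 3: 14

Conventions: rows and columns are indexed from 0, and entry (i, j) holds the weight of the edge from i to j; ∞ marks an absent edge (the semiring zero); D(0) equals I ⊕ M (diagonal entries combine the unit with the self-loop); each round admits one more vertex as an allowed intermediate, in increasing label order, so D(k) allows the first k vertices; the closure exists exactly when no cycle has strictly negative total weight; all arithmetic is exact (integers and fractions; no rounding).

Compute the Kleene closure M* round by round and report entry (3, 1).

D(0):
  [0, 19, 0, 18]
  [1, 0, 12, 8]
  [∞, ∞, 0, 15]
  [17, 19, 13, 0]
D(1):
  [0, 19, 0, 18]
  [1, 0, 1, 8]
  [∞, ∞, 0, 15]
  [17, 19, 13, 0]
D(2):
  [0, 19, 0, 18]
  [1, 0, 1, 8]
  [∞, ∞, 0, 15]
  [17, 19, 13, 0]
D(3):
  [0, 19, 0, 15]
  [1, 0, 1, 8]
  [∞, ∞, 0, 15]
  [17, 19, 13, 0]
D(4):
  [0, 19, 0, 15]
  [1, 0, 1, 8]
  [32, 34, 0, 15]
  [17, 19, 13, 0]
Answer: M*[3][1] = 19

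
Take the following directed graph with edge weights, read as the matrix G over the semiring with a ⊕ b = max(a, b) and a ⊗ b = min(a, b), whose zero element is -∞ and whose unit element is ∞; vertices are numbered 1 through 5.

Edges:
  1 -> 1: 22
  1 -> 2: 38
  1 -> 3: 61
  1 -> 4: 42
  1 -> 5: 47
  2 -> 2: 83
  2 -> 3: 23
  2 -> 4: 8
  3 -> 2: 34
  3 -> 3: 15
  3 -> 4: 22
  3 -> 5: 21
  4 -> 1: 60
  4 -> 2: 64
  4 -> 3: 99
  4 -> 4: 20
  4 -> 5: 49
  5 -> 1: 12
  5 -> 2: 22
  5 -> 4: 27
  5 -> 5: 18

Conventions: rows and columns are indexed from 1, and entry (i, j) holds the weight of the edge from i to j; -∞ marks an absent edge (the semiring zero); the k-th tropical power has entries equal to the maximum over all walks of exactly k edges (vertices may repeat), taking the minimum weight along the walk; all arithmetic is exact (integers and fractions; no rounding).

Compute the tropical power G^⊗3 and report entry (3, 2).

G^⊗2:
  [42, 42, 42, 27, 42]
  [8, 83, 23, 22, 21]
  [22, 34, 23, 21, 22]
  [22, 64, 60, 42, 47]
  [27, 27, 27, 20, 27]
G^⊗3:
  [27, 42, 42, 42, 42]
  [22, 83, 23, 22, 22]
  [22, 34, 23, 22, 22]
  [42, 64, 42, 27, 42]
  [22, 27, 27, 27, 27]
Key observation: the optimum is the walk 3->2->2->2, with weight 34 min 83 min 83 = 34.
Optimal value attained by: walk 3->2->2->2.
Answer: (G^⊗3)[3][2] = 34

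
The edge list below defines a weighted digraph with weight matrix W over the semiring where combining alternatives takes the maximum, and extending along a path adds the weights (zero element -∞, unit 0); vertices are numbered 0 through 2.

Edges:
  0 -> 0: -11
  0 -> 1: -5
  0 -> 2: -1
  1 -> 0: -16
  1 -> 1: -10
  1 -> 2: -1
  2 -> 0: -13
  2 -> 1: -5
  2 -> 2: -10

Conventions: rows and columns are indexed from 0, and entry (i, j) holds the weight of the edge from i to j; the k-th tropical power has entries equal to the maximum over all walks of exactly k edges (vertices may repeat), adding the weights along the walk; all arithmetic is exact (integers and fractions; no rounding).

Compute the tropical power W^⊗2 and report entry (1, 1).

W^⊗2:
  [-14, -6, -6]
  [-14, -6, -11]
  [-21, -15, -6]
Key observation: the optimum is the walk 1->2->1, with weight (-1) + (-5) = -6.
Optimal value attained by: walk 1->2->1.
Answer: (W^⊗2)[1][1] = -6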